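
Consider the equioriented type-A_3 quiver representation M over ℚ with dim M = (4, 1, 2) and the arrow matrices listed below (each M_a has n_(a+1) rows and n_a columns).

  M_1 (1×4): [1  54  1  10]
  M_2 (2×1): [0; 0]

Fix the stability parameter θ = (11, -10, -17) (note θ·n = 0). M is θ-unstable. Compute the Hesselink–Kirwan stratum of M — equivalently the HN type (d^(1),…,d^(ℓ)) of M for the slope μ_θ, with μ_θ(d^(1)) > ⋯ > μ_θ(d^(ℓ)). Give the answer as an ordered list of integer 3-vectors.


Interval decomposition of M: I[1,1]^3, I[1,2], I[3,3]^2.
HN type (ℓ=3): μ^(1)=11; μ^(2)=1/2; μ^(3)=-17

((3, 0, 0); (1, 1, 0); (0, 0, 2))


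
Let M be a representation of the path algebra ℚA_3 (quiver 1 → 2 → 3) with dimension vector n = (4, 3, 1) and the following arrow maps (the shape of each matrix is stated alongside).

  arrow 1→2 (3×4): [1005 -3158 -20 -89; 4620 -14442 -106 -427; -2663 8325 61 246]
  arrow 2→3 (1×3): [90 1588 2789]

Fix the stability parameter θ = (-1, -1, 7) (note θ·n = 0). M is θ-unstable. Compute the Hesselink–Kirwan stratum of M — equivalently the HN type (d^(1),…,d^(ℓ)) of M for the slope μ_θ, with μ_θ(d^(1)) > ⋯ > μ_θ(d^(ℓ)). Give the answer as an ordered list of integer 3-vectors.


Via rank(M_{q-1}∘⋯∘M_p): M ≅ I[1,1], I[1,2]^2, I[1,3].
μ_θ-semistable layers: μ^(1)=7; μ^(2)=-1

((0, 0, 1); (4, 3, 0))


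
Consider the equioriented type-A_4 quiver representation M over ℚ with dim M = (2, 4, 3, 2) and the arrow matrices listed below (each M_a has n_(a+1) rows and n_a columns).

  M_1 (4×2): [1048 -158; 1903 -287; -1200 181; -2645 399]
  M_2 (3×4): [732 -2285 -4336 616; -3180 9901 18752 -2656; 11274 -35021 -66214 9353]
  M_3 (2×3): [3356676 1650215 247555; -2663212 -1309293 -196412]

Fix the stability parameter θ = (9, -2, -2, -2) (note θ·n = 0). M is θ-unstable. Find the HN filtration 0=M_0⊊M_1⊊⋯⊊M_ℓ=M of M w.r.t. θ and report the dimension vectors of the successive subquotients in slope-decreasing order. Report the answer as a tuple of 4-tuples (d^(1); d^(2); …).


Via rank(M_{q-1}∘⋯∘M_p): M ≅ I[1,2], I[1,4], I[2,2], I[2,4], I[3,3].
μ_θ-semistable layers: μ^(1)=7/2; μ^(2)=3/4; μ^(3)=-2

((1, 1, 0, 0); (1, 1, 1, 1); (0, 2, 2, 1))


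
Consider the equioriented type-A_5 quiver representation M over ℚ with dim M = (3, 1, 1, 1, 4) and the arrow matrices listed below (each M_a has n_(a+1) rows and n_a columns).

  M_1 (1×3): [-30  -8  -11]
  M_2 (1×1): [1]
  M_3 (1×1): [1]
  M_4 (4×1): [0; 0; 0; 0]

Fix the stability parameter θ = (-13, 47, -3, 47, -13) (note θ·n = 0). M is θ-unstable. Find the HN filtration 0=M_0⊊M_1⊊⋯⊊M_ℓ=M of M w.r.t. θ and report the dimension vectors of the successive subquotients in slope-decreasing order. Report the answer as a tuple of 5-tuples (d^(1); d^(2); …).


Via rank(M_{q-1}∘⋯∘M_p): M ≅ I[1,1]^2, I[1,4], I[5,5]^4.
μ_θ-semistable layers: μ^(1)=47; μ^(2)=22; μ^(3)=-13

((0, 0, 0, 1, 0); (0, 1, 1, 0, 0); (3, 0, 0, 0, 4))


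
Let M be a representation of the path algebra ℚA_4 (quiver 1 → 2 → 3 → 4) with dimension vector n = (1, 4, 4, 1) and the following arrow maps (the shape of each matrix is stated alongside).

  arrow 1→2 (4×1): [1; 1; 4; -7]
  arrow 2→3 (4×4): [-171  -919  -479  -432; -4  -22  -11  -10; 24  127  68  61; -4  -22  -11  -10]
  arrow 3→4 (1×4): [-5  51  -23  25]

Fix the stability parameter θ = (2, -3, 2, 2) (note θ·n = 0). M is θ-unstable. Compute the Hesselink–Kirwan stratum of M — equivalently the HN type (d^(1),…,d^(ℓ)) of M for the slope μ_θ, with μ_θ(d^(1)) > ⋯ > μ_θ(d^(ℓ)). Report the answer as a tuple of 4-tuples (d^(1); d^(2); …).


Interval decomposition of M: I[1,4], I[2,2], I[2,3]^2, I[3,3].
HN type (ℓ=3): μ^(1)=2; μ^(2)=-1/2; μ^(3)=-3

((0, 0, 4, 1); (1, 1, 0, 0); (0, 3, 0, 0))


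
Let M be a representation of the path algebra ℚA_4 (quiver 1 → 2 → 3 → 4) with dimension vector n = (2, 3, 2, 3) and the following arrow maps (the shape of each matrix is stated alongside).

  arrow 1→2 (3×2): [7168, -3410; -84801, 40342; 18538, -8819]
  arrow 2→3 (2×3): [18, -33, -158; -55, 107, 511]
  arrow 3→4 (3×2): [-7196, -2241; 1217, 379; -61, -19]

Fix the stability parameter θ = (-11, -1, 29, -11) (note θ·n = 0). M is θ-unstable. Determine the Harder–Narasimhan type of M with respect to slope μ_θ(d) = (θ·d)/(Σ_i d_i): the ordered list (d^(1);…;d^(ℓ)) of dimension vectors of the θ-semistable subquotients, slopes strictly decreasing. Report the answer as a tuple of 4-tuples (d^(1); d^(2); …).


Via rank(M_{q-1}∘⋯∘M_p): M ≅ I[1,4]^2, I[2,2], I[4,4].
μ_θ-semistable layers: μ^(1)=9; μ^(2)=-1; μ^(3)=-11

((0, 0, 2, 2); (0, 3, 0, 0); (2, 0, 0, 1))


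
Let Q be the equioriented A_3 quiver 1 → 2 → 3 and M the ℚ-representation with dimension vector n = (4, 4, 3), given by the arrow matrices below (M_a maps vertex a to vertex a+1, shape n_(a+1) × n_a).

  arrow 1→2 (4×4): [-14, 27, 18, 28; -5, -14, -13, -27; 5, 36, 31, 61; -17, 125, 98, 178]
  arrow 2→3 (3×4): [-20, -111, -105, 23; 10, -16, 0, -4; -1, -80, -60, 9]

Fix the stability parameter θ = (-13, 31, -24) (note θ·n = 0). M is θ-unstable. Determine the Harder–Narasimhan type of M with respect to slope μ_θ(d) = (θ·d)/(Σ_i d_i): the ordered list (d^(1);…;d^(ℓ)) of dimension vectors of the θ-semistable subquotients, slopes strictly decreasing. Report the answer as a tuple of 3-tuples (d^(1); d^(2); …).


Interval decomposition of M: I[1,2], I[1,3]^3.
HN type (ℓ=3): μ^(1)=31; μ^(2)=7/2; μ^(3)=-13

((0, 1, 0); (0, 3, 3); (4, 0, 0))


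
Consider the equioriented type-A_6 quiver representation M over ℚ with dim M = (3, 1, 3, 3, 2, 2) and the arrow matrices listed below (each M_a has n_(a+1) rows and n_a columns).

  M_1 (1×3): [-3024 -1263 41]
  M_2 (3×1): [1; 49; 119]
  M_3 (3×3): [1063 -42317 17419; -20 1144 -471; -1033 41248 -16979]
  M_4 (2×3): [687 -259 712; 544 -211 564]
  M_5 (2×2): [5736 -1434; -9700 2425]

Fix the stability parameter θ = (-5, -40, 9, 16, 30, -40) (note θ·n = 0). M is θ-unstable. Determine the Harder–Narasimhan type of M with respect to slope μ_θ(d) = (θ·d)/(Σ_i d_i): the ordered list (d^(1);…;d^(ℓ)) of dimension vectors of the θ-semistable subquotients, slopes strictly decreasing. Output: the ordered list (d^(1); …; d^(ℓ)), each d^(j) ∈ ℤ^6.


Barcode: M ≅ I[1,1]^2, I[1,6], I[3,4], I[3,5], I[6,6]. HN layers by μ_θ (7 steps, strictly decreasing):
  μ^(1)=30; μ^(2)=16; μ^(3)=9; μ^(4)=15/4; μ^(5)=-5; μ^(6)=-45/2; μ^(7)=-40

((0, 0, 0, 0, 1, 0); (0, 0, 0, 2, 0, 0); (0, 0, 2, 0, 0, 0); (0, 0, 1, 1, 1, 1); (2, 0, 0, 0, 0, 0); (1, 1, 0, 0, 0, 0); (0, 0, 0, 0, 0, 1))


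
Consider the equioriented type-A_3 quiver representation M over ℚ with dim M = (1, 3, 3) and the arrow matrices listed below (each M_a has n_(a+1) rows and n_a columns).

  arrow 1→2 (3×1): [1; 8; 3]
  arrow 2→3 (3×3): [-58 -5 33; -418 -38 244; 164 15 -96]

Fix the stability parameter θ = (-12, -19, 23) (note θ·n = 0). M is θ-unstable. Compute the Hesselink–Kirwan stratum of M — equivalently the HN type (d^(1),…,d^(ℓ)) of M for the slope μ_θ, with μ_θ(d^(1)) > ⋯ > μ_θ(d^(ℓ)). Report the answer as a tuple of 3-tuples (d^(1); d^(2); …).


Via rank(M_{q-1}∘⋯∘M_p): M ≅ I[1,3], I[2,3]^2.
μ_θ-semistable layers: μ^(1)=23; μ^(2)=-31/2; μ^(3)=-19

((0, 0, 3); (1, 1, 0); (0, 2, 0))


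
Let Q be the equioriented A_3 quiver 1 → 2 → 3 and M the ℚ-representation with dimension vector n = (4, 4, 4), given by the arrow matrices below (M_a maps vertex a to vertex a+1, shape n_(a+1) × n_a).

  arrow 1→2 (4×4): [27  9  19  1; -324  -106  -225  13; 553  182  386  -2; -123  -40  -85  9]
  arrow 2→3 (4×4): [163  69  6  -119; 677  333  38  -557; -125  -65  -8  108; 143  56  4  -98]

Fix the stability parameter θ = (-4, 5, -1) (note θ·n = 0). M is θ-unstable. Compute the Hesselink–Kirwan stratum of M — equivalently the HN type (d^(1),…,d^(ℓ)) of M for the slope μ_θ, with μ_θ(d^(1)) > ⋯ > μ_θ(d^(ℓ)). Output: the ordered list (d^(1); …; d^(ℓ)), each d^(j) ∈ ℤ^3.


Barcode: M ≅ I[1,1], I[1,3]^3, I[2,3]. HN layers by μ_θ (2 steps, strictly decreasing):
  μ^(1)=2; μ^(2)=-4

((0, 4, 4); (4, 0, 0))


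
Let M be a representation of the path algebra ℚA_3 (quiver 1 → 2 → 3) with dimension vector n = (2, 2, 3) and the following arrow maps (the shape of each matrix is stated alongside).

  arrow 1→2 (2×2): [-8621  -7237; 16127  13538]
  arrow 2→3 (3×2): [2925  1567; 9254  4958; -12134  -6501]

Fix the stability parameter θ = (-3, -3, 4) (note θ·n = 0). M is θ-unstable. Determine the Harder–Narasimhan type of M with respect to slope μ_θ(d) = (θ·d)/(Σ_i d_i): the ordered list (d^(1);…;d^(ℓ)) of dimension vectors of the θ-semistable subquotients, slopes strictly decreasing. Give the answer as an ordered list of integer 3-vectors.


Via rank(M_{q-1}∘⋯∘M_p): M ≅ I[1,3]^2, I[3,3].
μ_θ-semistable layers: μ^(1)=4; μ^(2)=-3

((0, 0, 3); (2, 2, 0))


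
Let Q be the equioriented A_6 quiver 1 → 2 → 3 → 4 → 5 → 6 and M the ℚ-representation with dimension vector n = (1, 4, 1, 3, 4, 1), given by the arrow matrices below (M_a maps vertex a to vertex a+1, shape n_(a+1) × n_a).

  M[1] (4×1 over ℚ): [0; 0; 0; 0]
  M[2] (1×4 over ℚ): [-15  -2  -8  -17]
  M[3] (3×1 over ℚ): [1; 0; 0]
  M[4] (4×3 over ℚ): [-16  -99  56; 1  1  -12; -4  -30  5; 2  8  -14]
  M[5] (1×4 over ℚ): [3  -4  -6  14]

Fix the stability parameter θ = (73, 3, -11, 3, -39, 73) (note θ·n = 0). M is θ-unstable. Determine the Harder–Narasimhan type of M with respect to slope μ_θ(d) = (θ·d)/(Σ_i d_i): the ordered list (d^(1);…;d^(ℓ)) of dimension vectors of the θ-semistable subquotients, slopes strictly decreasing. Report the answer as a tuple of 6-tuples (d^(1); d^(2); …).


Via rank(M_{q-1}∘⋯∘M_p): M ≅ I[1,1], I[2,2]^3, I[2,5], I[4,5], I[4,6], I[5,5].
μ_θ-semistable layers: μ^(1)=73; μ^(2)=3; μ^(3)=-11; μ^(4)=-18; μ^(5)=-39

((1, 0, 0, 0, 0, 1); (0, 3, 0, 0, 0, 0); (0, 1, 1, 1, 1, 0); (0, 0, 0, 2, 2, 0); (0, 0, 0, 0, 1, 0))


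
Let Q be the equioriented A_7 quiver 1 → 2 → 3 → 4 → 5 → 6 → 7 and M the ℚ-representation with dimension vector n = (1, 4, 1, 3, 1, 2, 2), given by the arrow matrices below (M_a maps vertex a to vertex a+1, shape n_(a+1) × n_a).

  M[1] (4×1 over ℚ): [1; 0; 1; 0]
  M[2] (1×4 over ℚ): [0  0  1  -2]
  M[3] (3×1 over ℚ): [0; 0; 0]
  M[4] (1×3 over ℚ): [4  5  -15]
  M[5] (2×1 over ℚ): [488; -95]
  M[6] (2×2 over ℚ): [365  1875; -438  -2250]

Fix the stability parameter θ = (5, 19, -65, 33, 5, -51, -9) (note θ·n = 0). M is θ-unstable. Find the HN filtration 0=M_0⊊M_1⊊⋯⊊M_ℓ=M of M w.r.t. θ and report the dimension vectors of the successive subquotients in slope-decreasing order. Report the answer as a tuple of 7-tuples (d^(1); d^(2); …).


Via rank(M_{q-1}∘⋯∘M_p): M ≅ I[1,3], I[2,2]^3, I[4,4]^2, I[4,7], I[6,6], I[7,7].
μ_θ-semistable layers: μ^(1)=33; μ^(2)=19; μ^(3)=-11/2; μ^(4)=-9; μ^(5)=-41/3; μ^(6)=-51

((0, 0, 0, 2, 0, 0, 0); (0, 3, 0, 0, 0, 0, 0); (0, 0, 0, 1, 1, 1, 1); (0, 0, 0, 0, 0, 0, 1); (1, 1, 1, 0, 0, 0, 0); (0, 0, 0, 0, 0, 1, 0))


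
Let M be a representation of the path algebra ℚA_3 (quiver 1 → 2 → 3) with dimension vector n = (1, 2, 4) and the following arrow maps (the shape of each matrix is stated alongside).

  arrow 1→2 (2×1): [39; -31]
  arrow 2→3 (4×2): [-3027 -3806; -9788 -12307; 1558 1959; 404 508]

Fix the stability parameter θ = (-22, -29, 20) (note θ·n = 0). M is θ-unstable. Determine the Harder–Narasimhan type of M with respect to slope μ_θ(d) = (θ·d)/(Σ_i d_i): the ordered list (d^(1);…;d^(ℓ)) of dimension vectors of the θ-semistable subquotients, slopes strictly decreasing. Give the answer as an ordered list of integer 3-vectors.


Barcode: M ≅ I[1,3], I[2,3], I[3,3]^2. HN layers by μ_θ (3 steps, strictly decreasing):
  μ^(1)=20; μ^(2)=-51/2; μ^(3)=-29

((0, 0, 4); (1, 1, 0); (0, 1, 0))


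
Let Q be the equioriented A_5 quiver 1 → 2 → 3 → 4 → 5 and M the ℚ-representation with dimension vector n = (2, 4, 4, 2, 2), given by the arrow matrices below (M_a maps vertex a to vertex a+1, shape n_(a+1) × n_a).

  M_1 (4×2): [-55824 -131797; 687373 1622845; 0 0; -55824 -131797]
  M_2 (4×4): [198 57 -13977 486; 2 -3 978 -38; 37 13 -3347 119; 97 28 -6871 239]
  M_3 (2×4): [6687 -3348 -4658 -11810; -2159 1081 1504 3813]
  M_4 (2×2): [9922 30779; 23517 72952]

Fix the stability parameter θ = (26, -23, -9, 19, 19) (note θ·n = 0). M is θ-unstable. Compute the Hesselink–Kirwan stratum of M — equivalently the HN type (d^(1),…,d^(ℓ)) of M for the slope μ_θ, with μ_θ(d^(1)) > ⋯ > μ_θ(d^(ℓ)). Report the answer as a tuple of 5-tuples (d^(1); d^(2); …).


Barcode: M ≅ I[1,2], I[1,5], I[2,3], I[2,5], I[3,3]. HN layers by μ_θ (5 steps, strictly decreasing):
  μ^(1)=19; μ^(2)=3/2; μ^(3)=-2; μ^(4)=-9; μ^(5)=-23

((0, 0, 0, 2, 2); (1, 1, 0, 0, 0); (1, 1, 1, 0, 0); (0, 0, 3, 0, 0); (0, 2, 0, 0, 0))


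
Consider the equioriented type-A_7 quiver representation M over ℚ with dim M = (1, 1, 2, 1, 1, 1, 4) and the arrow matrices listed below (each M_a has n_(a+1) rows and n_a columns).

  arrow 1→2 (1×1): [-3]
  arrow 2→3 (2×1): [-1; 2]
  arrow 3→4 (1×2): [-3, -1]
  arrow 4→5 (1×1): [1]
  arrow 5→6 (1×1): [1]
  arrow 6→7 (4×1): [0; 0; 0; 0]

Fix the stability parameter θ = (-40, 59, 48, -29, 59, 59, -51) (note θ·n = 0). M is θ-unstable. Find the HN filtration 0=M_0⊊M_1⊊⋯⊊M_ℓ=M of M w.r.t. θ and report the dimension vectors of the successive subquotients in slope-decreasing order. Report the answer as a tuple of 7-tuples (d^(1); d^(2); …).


Barcode: M ≅ I[1,6], I[3,3], I[7,7]^4. HN layers by μ_θ (5 steps, strictly decreasing):
  μ^(1)=59; μ^(2)=48; μ^(3)=26; μ^(4)=-40; μ^(5)=-51

((0, 0, 0, 0, 1, 1, 0); (0, 0, 1, 0, 0, 0, 0); (0, 1, 1, 1, 0, 0, 0); (1, 0, 0, 0, 0, 0, 0); (0, 0, 0, 0, 0, 0, 4))


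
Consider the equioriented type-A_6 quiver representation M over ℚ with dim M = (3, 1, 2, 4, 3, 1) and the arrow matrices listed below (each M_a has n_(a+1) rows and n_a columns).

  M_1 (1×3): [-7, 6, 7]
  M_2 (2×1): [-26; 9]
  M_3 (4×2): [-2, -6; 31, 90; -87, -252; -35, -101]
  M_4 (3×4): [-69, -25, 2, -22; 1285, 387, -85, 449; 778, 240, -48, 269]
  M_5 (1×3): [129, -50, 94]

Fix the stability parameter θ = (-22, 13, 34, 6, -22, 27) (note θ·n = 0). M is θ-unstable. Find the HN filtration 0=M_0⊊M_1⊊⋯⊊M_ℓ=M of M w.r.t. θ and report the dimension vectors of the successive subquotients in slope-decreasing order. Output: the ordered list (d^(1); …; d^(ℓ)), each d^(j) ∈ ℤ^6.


Interval decomposition of M: I[1,1]^2, I[1,5], I[3,6], I[4,4], I[4,5].
HN type (ℓ=5): μ^(1)=27; μ^(2)=31/4; μ^(3)=6; μ^(4)=-8; μ^(5)=-22

((0, 0, 0, 0, 0, 1); (0, 1, 1, 1, 1, 0); (0, 0, 1, 2, 1, 0); (0, 0, 0, 1, 1, 0); (3, 0, 0, 0, 0, 0))


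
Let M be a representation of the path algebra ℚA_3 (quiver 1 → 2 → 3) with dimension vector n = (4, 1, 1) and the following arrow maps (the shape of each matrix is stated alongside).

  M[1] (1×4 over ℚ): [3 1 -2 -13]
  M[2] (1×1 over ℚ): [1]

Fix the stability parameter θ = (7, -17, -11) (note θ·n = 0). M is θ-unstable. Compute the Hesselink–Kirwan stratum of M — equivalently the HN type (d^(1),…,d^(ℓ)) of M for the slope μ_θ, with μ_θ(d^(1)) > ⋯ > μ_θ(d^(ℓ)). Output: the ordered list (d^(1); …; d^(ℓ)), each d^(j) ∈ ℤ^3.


Barcode: M ≅ I[1,1]^3, I[1,3]. HN layers by μ_θ (2 steps, strictly decreasing):
  μ^(1)=7; μ^(2)=-7

((3, 0, 0); (1, 1, 1))


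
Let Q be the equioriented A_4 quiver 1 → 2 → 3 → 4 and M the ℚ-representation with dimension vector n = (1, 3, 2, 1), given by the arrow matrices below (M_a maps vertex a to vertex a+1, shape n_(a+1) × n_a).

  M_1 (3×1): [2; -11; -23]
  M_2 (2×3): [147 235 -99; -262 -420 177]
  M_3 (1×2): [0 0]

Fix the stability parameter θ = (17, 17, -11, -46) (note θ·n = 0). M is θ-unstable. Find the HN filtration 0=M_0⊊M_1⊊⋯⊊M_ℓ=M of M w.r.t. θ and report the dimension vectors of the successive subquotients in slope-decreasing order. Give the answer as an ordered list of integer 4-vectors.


Via rank(M_{q-1}∘⋯∘M_p): M ≅ I[1,3], I[2,2], I[2,3], I[4,4].
μ_θ-semistable layers: μ^(1)=17; μ^(2)=23/3; μ^(3)=3; μ^(4)=-46

((0, 1, 0, 0); (1, 1, 1, 0); (0, 1, 1, 0); (0, 0, 0, 1))


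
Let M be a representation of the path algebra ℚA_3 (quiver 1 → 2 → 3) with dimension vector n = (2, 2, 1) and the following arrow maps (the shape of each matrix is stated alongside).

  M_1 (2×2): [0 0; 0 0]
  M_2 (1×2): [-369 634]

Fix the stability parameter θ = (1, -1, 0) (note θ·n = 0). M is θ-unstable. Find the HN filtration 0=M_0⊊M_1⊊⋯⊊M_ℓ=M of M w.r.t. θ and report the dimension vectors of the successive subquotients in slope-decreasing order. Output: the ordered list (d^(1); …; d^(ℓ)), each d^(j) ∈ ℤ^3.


Via rank(M_{q-1}∘⋯∘M_p): M ≅ I[1,1]^2, I[2,2], I[2,3].
μ_θ-semistable layers: μ^(1)=1; μ^(2)=0; μ^(3)=-1

((2, 0, 0); (0, 0, 1); (0, 2, 0))


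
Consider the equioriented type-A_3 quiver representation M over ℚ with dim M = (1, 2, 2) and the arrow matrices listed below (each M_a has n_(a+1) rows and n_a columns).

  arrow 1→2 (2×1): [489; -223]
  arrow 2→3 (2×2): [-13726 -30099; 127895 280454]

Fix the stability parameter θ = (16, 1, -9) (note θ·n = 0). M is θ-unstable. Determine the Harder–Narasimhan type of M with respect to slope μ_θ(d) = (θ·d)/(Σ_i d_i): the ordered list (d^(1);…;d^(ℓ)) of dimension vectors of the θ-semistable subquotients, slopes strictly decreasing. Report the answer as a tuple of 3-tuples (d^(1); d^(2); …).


Interval decomposition of M: I[1,3], I[2,3].
HN type (ℓ=2): μ^(1)=8/3; μ^(2)=-4

((1, 1, 1); (0, 1, 1))


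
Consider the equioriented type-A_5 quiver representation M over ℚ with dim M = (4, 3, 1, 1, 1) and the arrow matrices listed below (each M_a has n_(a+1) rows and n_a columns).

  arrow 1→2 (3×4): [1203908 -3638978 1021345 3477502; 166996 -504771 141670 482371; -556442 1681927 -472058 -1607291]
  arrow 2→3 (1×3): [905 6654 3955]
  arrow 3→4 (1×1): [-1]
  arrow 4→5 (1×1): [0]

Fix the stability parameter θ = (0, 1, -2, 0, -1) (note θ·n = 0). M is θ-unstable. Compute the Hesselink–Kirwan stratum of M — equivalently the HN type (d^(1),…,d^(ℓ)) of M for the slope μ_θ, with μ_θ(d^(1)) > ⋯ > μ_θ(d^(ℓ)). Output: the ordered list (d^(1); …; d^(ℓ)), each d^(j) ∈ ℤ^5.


Interval decomposition of M: I[1,1], I[1,2]^2, I[1,4], I[5,5].
HN type (ℓ=4): μ^(1)=1; μ^(2)=0; μ^(3)=-1/3; μ^(4)=-1

((0, 2, 0, 0, 0); (3, 0, 0, 1, 0); (1, 1, 1, 0, 0); (0, 0, 0, 0, 1))


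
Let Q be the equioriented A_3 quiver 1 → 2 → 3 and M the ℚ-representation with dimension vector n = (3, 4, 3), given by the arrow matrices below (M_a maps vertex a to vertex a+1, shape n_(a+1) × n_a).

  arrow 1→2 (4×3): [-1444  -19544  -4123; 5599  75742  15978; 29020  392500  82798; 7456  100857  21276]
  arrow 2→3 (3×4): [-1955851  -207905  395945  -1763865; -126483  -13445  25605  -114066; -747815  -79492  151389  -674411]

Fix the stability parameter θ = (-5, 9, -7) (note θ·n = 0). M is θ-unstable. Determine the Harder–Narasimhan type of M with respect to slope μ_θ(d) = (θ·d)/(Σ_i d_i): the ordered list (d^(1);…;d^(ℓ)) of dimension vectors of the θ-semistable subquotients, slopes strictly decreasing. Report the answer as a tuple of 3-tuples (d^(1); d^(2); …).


Barcode: M ≅ I[1,3]^3, I[2,2]. HN layers by μ_θ (3 steps, strictly decreasing):
  μ^(1)=9; μ^(2)=1; μ^(3)=-5

((0, 1, 0); (0, 3, 3); (3, 0, 0))


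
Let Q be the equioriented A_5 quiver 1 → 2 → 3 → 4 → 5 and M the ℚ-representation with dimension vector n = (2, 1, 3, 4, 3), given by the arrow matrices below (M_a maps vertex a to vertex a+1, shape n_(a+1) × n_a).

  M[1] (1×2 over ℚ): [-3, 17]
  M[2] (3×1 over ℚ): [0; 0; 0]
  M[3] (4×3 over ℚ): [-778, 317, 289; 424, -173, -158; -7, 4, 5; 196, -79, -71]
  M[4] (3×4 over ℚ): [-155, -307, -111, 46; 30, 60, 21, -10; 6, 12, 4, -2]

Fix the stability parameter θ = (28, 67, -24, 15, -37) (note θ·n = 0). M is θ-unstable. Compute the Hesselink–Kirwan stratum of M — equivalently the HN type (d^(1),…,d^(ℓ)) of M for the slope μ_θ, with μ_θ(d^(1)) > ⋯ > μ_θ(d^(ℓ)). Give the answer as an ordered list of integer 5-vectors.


Interval decomposition of M: I[1,1], I[1,2], I[3,4], I[3,5]^2, I[4,5].
HN type (ℓ=5): μ^(1)=67; μ^(2)=28; μ^(3)=15; μ^(4)=-11; μ^(5)=-24

((0, 1, 0, 0, 0); (2, 0, 0, 0, 0); (0, 0, 0, 1, 0); (0, 0, 0, 3, 3); (0, 0, 3, 0, 0))


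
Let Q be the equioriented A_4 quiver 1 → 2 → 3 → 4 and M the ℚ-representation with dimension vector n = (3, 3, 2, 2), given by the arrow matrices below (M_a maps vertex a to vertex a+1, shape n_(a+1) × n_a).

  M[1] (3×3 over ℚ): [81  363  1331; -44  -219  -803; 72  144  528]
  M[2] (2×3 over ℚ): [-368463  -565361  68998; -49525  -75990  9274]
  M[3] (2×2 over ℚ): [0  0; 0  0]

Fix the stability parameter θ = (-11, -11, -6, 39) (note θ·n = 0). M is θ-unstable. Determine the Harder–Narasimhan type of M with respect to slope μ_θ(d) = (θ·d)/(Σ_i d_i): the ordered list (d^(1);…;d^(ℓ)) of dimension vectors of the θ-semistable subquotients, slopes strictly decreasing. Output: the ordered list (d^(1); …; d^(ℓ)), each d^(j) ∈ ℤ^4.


Barcode: M ≅ I[1,1], I[1,3]^2, I[2,2], I[4,4]^2. HN layers by μ_θ (3 steps, strictly decreasing):
  μ^(1)=39; μ^(2)=-6; μ^(3)=-11

((0, 0, 0, 2); (0, 0, 2, 0); (3, 3, 0, 0))


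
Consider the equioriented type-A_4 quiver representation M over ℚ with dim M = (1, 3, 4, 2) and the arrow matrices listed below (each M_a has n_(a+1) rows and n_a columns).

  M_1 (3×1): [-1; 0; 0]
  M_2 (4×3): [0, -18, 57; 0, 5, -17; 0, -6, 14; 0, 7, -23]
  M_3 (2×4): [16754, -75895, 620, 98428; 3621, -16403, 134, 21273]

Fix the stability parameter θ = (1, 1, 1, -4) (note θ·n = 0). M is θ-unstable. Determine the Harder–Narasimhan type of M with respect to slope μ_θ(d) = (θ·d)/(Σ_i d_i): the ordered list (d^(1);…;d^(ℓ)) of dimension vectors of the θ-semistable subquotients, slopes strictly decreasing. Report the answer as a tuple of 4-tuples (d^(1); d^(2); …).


Interval decomposition of M: I[1,2], I[2,4]^2, I[3,3]^2.
HN type (ℓ=2): μ^(1)=1; μ^(2)=-2/3

((1, 1, 2, 0); (0, 2, 2, 2))


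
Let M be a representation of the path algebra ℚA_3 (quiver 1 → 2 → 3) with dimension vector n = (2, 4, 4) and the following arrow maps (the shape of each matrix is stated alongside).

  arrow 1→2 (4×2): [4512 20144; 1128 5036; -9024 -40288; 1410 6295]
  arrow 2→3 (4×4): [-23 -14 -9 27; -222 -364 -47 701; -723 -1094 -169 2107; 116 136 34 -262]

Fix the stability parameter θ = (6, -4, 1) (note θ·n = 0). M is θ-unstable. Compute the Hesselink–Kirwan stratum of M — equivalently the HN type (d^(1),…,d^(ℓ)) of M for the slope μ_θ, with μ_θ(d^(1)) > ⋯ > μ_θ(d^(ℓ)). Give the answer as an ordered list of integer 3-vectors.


Interval decomposition of M: I[1,1], I[1,3], I[2,2]^2, I[2,3], I[3,3]^2.
HN type (ℓ=3): μ^(1)=6; μ^(2)=1; μ^(3)=-4

((1, 0, 0); (1, 1, 4); (0, 3, 0))


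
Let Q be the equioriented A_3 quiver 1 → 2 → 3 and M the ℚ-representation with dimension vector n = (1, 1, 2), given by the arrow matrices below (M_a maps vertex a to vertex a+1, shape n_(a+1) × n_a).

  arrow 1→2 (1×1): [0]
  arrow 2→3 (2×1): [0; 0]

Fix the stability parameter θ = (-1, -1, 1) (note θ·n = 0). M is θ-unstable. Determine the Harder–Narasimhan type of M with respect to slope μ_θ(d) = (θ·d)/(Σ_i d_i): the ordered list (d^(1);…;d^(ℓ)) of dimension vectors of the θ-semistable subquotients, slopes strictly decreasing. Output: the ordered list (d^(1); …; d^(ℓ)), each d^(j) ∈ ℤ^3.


Interval decomposition of M: I[1,1], I[2,2], I[3,3]^2.
HN type (ℓ=2): μ^(1)=1; μ^(2)=-1

((0, 0, 2); (1, 1, 0))


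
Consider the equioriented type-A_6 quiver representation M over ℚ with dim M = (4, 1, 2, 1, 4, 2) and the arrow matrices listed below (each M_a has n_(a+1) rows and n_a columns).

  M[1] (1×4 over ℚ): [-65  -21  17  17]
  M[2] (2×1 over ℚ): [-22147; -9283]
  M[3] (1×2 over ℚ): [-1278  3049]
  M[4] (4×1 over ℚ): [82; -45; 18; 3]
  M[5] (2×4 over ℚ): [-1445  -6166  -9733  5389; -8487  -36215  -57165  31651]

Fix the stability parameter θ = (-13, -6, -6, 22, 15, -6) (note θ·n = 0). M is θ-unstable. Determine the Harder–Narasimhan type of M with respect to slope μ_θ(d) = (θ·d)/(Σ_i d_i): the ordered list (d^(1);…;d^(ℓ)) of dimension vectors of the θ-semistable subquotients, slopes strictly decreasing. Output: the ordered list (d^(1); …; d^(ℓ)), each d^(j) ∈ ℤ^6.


Barcode: M ≅ I[1,1]^3, I[1,6], I[3,3], I[5,5]^2, I[5,6]. HN layers by μ_θ (5 steps, strictly decreasing):
  μ^(1)=15; μ^(2)=31/3; μ^(3)=9/2; μ^(4)=-6; μ^(5)=-13

((0, 0, 0, 0, 2, 0); (0, 0, 0, 1, 1, 1); (0, 0, 0, 0, 1, 1); (0, 1, 2, 0, 0, 0); (4, 0, 0, 0, 0, 0))


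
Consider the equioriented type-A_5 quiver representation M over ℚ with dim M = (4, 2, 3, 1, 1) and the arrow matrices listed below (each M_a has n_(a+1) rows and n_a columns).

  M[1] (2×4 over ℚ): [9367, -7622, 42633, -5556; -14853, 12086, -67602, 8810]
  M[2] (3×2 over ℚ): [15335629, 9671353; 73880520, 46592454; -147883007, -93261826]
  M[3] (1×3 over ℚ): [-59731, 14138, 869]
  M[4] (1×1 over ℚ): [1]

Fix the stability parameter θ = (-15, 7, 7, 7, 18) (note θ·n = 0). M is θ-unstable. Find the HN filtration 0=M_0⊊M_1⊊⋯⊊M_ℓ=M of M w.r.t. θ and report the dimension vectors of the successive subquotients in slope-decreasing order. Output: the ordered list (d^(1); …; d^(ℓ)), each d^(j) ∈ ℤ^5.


Via rank(M_{q-1}∘⋯∘M_p): M ≅ I[1,1]^2, I[1,3], I[1,5], I[3,3].
μ_θ-semistable layers: μ^(1)=18; μ^(2)=7; μ^(3)=-15

((0, 0, 0, 0, 1); (0, 2, 3, 1, 0); (4, 0, 0, 0, 0))


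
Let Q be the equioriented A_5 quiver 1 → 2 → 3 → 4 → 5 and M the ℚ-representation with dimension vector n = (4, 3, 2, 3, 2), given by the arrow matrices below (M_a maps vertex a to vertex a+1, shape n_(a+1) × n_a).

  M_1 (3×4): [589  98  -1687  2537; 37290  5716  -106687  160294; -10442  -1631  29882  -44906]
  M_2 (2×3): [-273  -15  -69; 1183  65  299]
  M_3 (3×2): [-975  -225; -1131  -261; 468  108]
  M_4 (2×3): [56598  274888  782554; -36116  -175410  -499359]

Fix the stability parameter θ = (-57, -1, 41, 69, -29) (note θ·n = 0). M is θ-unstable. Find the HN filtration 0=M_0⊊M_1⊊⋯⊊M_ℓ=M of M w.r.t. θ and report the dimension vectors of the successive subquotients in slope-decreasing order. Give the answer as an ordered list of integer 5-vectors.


Interval decomposition of M: I[1,1], I[1,2]^2, I[1,3], I[3,5], I[4,4], I[4,5].
HN type (ℓ=6): μ^(1)=69; μ^(2)=41; μ^(3)=27; μ^(4)=20; μ^(5)=-1; μ^(6)=-57

((0, 0, 0, 1, 0); (0, 0, 1, 0, 0); (0, 0, 1, 1, 1); (0, 0, 0, 1, 1); (0, 3, 0, 0, 0); (4, 0, 0, 0, 0))


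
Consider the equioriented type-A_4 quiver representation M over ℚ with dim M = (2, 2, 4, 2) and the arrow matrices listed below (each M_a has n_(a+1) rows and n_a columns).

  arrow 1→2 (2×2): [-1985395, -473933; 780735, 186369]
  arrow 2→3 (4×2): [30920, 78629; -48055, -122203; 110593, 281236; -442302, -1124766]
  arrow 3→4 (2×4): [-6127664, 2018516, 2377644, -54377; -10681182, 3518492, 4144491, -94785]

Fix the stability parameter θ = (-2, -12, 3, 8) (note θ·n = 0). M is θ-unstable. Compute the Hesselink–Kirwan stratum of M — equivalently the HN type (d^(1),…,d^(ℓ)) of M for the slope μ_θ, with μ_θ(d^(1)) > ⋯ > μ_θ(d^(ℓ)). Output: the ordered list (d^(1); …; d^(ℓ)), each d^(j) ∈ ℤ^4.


Interval decomposition of M: I[1,1], I[1,4], I[2,4], I[3,3]^2.
HN type (ℓ=5): μ^(1)=8; μ^(2)=3; μ^(3)=-2; μ^(4)=-7; μ^(5)=-12

((0, 0, 0, 2); (0, 0, 4, 0); (1, 0, 0, 0); (1, 1, 0, 0); (0, 1, 0, 0))


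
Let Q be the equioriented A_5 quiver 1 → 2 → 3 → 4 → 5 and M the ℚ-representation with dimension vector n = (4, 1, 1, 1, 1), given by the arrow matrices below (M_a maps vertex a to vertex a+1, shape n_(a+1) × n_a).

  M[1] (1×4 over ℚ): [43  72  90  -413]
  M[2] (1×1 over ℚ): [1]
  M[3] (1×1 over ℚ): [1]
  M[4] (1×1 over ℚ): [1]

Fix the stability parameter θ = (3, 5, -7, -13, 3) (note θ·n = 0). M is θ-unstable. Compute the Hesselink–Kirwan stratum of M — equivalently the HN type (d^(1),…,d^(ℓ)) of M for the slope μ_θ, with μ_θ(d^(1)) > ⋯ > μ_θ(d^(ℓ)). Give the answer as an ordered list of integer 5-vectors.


Via rank(M_{q-1}∘⋯∘M_p): M ≅ I[1,1]^3, I[1,5].
μ_θ-semistable layers: μ^(1)=3; μ^(2)=-3

((3, 0, 0, 0, 1); (1, 1, 1, 1, 0))


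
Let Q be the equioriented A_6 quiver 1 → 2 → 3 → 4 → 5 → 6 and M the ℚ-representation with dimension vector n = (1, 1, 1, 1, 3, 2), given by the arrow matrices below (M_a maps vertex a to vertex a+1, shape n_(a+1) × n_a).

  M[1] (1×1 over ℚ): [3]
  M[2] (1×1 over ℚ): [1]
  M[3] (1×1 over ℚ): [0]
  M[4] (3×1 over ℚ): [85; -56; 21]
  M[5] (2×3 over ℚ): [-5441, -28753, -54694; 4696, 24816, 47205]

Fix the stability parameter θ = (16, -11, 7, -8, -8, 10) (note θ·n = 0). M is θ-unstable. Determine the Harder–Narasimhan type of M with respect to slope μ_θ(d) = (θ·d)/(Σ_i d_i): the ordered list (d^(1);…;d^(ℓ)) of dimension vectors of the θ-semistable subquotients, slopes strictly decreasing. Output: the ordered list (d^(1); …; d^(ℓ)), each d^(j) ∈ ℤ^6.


Via rank(M_{q-1}∘⋯∘M_p): M ≅ I[1,3], I[4,6], I[5,5], I[5,6].
μ_θ-semistable layers: μ^(1)=10; μ^(2)=7; μ^(3)=5/2; μ^(4)=-8

((0, 0, 0, 0, 0, 2); (0, 0, 1, 0, 0, 0); (1, 1, 0, 0, 0, 0); (0, 0, 0, 1, 3, 0))


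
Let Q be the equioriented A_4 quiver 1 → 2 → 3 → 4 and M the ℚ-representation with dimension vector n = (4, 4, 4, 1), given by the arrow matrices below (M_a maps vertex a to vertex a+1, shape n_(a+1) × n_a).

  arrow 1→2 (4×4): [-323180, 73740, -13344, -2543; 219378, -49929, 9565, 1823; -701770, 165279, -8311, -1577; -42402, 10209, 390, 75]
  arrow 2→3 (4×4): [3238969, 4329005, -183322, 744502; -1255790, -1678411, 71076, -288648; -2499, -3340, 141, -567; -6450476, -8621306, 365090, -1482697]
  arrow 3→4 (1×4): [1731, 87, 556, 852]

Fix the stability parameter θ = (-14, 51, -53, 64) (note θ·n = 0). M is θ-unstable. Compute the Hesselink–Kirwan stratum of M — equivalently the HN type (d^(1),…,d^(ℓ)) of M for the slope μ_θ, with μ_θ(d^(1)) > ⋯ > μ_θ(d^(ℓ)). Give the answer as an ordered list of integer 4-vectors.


Interval decomposition of M: I[1,3]^3, I[1,4].
HN type (ℓ=3): μ^(1)=64; μ^(2)=-1; μ^(3)=-14

((0, 0, 0, 1); (0, 4, 4, 0); (4, 0, 0, 0))


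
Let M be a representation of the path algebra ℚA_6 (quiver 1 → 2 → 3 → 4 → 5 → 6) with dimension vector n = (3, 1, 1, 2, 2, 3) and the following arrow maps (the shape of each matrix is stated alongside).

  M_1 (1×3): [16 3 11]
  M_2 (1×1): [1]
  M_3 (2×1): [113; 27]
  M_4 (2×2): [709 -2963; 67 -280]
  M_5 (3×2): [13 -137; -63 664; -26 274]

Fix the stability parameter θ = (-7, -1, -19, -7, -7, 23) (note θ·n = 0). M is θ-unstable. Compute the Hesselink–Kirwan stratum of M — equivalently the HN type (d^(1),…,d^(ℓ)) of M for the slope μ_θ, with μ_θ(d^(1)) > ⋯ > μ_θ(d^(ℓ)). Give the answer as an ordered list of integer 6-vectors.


Via rank(M_{q-1}∘⋯∘M_p): M ≅ I[1,1]^2, I[1,6], I[4,6], I[6,6].
μ_θ-semistable layers: μ^(1)=23; μ^(2)=-7; μ^(3)=-9

((0, 0, 0, 0, 0, 3); (2, 0, 0, 2, 2, 0); (1, 1, 1, 0, 0, 0))


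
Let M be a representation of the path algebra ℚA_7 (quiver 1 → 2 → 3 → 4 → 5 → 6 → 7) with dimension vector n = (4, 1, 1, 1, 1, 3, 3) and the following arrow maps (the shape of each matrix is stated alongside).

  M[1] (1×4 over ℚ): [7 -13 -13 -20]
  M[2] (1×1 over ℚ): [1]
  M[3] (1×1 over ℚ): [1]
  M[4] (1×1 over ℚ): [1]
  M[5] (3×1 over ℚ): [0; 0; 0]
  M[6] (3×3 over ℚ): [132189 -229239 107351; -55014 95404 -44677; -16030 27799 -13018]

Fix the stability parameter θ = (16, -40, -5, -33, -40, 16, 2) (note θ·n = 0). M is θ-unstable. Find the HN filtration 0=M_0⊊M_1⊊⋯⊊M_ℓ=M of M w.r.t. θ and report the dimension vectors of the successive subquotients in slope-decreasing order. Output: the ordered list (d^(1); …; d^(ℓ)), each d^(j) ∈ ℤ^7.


Barcode: M ≅ I[1,1]^3, I[1,5], I[6,7]^3. HN layers by μ_θ (3 steps, strictly decreasing):
  μ^(1)=16; μ^(2)=9; μ^(3)=-102/5

((3, 0, 0, 0, 0, 0, 0); (0, 0, 0, 0, 0, 3, 3); (1, 1, 1, 1, 1, 0, 0))


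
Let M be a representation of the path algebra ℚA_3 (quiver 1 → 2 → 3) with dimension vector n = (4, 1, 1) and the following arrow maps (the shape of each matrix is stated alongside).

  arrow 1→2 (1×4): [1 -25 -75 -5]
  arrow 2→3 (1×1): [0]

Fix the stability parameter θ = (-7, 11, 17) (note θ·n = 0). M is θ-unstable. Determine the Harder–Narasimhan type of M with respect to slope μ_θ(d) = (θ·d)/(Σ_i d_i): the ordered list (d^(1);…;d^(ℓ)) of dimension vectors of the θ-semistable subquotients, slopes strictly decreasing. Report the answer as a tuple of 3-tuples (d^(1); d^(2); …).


Via rank(M_{q-1}∘⋯∘M_p): M ≅ I[1,1]^3, I[1,2], I[3,3].
μ_θ-semistable layers: μ^(1)=17; μ^(2)=11; μ^(3)=-7

((0, 0, 1); (0, 1, 0); (4, 0, 0))


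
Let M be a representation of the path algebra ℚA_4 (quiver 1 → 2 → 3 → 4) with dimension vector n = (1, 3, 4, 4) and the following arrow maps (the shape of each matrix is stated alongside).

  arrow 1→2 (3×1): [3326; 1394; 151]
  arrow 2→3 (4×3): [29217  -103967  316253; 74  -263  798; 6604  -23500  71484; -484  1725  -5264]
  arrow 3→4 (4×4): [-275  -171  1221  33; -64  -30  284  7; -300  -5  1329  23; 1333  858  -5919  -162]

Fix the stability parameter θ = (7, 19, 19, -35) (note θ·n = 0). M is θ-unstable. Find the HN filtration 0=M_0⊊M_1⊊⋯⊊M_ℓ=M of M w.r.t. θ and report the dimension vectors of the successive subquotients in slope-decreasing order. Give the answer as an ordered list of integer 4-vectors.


Via rank(M_{q-1}∘⋯∘M_p): M ≅ I[1,4], I[2,2], I[2,4], I[3,4]^2.
μ_θ-semistable layers: μ^(1)=19; μ^(2)=5/2; μ^(3)=1; μ^(4)=-8

((0, 1, 0, 0); (1, 1, 1, 1); (0, 1, 1, 1); (0, 0, 2, 2))


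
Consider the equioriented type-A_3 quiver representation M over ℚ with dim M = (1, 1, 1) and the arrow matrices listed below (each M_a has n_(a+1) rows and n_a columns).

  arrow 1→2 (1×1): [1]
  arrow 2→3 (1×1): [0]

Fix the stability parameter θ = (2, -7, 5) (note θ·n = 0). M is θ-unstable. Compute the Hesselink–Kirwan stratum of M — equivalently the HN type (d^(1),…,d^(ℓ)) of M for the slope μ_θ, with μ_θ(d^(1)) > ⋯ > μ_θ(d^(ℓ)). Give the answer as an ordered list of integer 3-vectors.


Interval decomposition of M: I[1,2], I[3,3].
HN type (ℓ=2): μ^(1)=5; μ^(2)=-5/2

((0, 0, 1); (1, 1, 0))


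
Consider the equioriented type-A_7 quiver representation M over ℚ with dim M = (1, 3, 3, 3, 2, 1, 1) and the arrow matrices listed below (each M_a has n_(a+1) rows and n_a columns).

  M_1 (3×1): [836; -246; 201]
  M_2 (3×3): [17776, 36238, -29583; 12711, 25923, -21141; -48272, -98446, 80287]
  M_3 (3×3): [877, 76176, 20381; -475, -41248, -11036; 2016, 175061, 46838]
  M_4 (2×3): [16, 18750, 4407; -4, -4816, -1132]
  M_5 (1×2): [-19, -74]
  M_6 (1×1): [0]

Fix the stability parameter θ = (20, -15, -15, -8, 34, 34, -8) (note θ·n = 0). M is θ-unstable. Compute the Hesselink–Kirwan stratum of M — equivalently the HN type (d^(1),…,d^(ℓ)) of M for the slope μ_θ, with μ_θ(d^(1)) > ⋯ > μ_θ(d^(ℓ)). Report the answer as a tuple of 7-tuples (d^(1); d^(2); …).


Barcode: M ≅ I[1,6], I[2,2], I[2,5], I[3,4], I[7,7]. HN layers by μ_θ (4 steps, strictly decreasing):
  μ^(1)=34; μ^(2)=-9/2; μ^(3)=-8; μ^(4)=-15

((0, 0, 0, 0, 2, 1, 0); (1, 1, 1, 1, 0, 0, 0); (0, 0, 0, 2, 0, 0, 1); (0, 2, 2, 0, 0, 0, 0))


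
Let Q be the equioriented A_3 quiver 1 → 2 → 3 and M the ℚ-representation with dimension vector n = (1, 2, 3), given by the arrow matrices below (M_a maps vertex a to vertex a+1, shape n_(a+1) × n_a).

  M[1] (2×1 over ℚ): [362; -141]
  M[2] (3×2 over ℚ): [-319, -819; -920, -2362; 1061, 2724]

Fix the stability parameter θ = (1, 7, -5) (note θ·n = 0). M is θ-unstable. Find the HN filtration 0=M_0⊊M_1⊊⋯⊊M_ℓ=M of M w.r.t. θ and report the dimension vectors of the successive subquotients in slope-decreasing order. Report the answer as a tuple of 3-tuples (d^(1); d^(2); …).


Via rank(M_{q-1}∘⋯∘M_p): M ≅ I[1,3], I[2,3], I[3,3].
μ_θ-semistable layers: μ^(1)=1; μ^(2)=-5

((1, 2, 2); (0, 0, 1))


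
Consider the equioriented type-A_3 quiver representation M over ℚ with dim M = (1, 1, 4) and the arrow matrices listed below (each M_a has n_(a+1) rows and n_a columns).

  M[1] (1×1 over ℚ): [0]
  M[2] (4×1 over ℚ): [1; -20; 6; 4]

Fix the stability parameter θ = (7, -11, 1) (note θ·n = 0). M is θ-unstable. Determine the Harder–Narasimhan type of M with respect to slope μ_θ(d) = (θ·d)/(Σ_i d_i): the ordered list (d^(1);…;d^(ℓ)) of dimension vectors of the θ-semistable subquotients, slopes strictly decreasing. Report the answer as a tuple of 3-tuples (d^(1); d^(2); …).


Barcode: M ≅ I[1,1], I[2,3], I[3,3]^3. HN layers by μ_θ (3 steps, strictly decreasing):
  μ^(1)=7; μ^(2)=1; μ^(3)=-11

((1, 0, 0); (0, 0, 4); (0, 1, 0))


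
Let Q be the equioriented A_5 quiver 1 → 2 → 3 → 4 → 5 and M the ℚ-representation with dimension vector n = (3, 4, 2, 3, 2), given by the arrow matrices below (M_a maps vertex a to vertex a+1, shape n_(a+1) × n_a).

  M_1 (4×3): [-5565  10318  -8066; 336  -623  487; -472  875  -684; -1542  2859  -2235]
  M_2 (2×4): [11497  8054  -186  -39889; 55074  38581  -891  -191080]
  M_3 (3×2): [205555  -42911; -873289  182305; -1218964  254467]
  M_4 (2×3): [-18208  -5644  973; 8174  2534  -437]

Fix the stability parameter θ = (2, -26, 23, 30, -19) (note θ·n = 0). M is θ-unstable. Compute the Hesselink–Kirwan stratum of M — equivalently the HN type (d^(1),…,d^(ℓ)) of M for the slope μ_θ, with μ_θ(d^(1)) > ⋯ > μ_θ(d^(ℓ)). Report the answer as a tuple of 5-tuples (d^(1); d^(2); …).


Barcode: M ≅ I[1,2], I[1,4], I[1,5], I[2,2], I[4,5]. HN layers by μ_θ (6 steps, strictly decreasing):
  μ^(1)=30; μ^(2)=23; μ^(3)=34/3; μ^(4)=11/2; μ^(5)=-12; μ^(6)=-26

((0, 0, 0, 1, 0); (0, 0, 1, 0, 0); (0, 0, 1, 1, 1); (0, 0, 0, 1, 1); (3, 3, 0, 0, 0); (0, 1, 0, 0, 0))


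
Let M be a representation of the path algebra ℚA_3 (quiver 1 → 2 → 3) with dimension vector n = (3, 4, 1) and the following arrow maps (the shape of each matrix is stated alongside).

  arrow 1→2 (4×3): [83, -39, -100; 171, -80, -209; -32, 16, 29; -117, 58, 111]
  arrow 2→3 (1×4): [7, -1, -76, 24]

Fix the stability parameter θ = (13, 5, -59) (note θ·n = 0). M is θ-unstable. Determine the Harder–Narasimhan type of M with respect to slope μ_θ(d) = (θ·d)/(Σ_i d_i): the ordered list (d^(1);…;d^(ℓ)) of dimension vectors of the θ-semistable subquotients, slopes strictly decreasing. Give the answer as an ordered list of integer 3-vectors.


Interval decomposition of M: I[1,2]^2, I[1,3], I[2,2].
HN type (ℓ=3): μ^(1)=9; μ^(2)=5; μ^(3)=-41/3

((2, 2, 0); (0, 1, 0); (1, 1, 1))


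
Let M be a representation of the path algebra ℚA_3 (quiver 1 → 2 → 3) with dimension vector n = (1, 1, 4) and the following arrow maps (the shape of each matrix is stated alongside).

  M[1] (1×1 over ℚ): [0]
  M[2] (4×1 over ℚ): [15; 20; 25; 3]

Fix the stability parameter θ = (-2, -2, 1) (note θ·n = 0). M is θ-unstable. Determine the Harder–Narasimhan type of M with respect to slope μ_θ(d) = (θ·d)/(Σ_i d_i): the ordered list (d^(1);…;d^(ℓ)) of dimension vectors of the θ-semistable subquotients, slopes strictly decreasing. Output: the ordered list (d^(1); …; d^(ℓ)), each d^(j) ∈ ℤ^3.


Via rank(M_{q-1}∘⋯∘M_p): M ≅ I[1,1], I[2,3], I[3,3]^3.
μ_θ-semistable layers: μ^(1)=1; μ^(2)=-2

((0, 0, 4); (1, 1, 0))
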